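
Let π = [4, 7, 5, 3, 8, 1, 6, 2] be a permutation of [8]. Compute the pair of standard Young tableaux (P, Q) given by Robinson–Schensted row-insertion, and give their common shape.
P = [1, 2, 6] / [3, 5] / [4, 8] / [7];  Q = [1, 2, 5] / [3, 7] / [4, 8] / [6];  common shape = (3, 2, 2, 1)

Row-insert the values π_1, π_2, … into P one at a time, bumping the leftmost entry strictly greater than the inserted value down to the next row. The recording tableau Q records, in position (i, j), the step at which that cell was added to P.
  Insert 4 (step 1): P = [4];  Q = [1]
  Insert 7 (step 2): P = [4, 7];  Q = [1, 2]
  Insert 5 (step 3): P = [4, 5] / [7];  Q = [1, 2] / [3]
  Insert 3 (step 4): P = [3, 5] / [4] / [7];  Q = [1, 2] / [3] / [4]
  Insert 8 (step 5): P = [3, 5, 8] / [4] / [7];  Q = [1, 2, 5] / [3] / [4]
  Insert 1 (step 6): P = [1, 5, 8] / [3] / [4] / [7];  Q = [1, 2, 5] / [3] / [4] / [6]
  Insert 6 (step 7): P = [1, 5, 6] / [3, 8] / [4] / [7];  Q = [1, 2, 5] / [3, 7] / [4] / [6]
  Insert 2 (step 8): P = [1, 2, 6] / [3, 5] / [4, 8] / [7];  Q = [1, 2, 5] / [3, 7] / [4, 8] / [6]
Final shape: (3, 2, 2, 1).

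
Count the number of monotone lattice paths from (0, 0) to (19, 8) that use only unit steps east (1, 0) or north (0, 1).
Number of paths = 2220075

A monotone lattice path from (0, 0) to (19, 8) consists of 19 east steps and 8 north steps in some order, so it is determined by which 19 of the 27 steps are east. The count is C(27, 19) = 2220075.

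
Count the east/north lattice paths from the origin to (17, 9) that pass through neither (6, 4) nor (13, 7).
Number of paths = 1422470

Inclusion–exclusion. Total paths: C(26, 17) = 3124550. Through P₁: C(10, 6)·C(16, 11) = 917280. Through P₂: C(20, 13)·C(6, 4) = 1162800. Since P₁ is strictly southwest of P₂, a monotone path through both must visit P₁ then P₂; paths through both = C(10, 6)·C(10, 7)·C(6, 4) = 378000. Avoid both = 3124550 − 917280 − 1162800 + 378000 = 1422470.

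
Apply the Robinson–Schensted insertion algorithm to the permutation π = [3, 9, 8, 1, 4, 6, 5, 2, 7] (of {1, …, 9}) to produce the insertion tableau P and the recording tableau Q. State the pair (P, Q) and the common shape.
P = [1, 2, 5, 7] / [3, 4] / [6] / [8] / [9];  Q = [1, 2, 6, 9] / [3, 5] / [4] / [7] / [8];  common shape = (4, 2, 1, 1, 1)

Row-insert the values π_1, π_2, … into P one at a time, bumping the leftmost entry strictly greater than the inserted value down to the next row. The recording tableau Q records, in position (i, j), the step at which that cell was added to P.
  Insert 3 (step 1): P = [3];  Q = [1]
  Insert 9 (step 2): P = [3, 9];  Q = [1, 2]
  Insert 8 (step 3): P = [3, 8] / [9];  Q = [1, 2] / [3]
  Insert 1 (step 4): P = [1, 8] / [3] / [9];  Q = [1, 2] / [3] / [4]
  Insert 4 (step 5): P = [1, 4] / [3, 8] / [9];  Q = [1, 2] / [3, 5] / [4]
  Insert 6 (step 6): P = [1, 4, 6] / [3, 8] / [9];  Q = [1, 2, 6] / [3, 5] / [4]
  Insert 5 (step 7): P = [1, 4, 5] / [3, 6] / [8] / [9];  Q = [1, 2, 6] / [3, 5] / [4] / [7]
  Insert 2 (step 8): P = [1, 2, 5] / [3, 4] / [6] / [8] / [9];  Q = [1, 2, 6] / [3, 5] / [4] / [7] / [8]
  Insert 7 (step 9): P = [1, 2, 5, 7] / [3, 4] / [6] / [8] / [9];  Q = [1, 2, 6, 9] / [3, 5] / [4] / [7] / [8]
Final shape: (4, 2, 1, 1, 1).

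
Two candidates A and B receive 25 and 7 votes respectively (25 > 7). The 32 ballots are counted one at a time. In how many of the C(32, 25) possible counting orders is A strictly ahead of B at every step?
Strict-lead orderings = 1893294

Total orderings of the 32 votes with 25 for A: C(32, 25) = 3365856. By the Bertrand ballot formula (Cycle Lemma / reflection principle), the number of orderings in which A is strictly ahead of B throughout is (p − q)/(p + q) · C(p + q, p) = (25 − 7)/(25 + 7) · 3365856 = 1893294.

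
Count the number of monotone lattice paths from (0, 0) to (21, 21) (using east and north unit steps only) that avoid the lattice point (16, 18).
Number of paths = 414836034360

Total paths from (0, 0) to (21, 21): C(42, 21) = 538257874440. Paths through (16, 18): (paths (0, 0) → (16, 18)) × (paths (16, 18) → (21, 21)) = C(34, 16) · C(8, 5) = 2203961430 · 56 = 123421840080. Avoidance count = 538257874440 − 123421840080 = 414836034360.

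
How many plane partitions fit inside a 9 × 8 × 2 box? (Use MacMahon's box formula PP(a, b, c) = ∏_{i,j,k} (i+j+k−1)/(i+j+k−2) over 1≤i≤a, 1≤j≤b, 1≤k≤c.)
PP(9, 8, 2) = 118195220

Evaluate the triple product over i = 1..9, j = 1..8, k = 1..2. The factors are (2/1) · (3/2) · (3/2) · (4/3) · (4/3) · (5/4) · (5/4) · (6/5) · … (144 factors total). The numerators and denominators telescope so the product is an integer; carrying out the multiplication exactly gives PP(9, 8, 2) = 118195220.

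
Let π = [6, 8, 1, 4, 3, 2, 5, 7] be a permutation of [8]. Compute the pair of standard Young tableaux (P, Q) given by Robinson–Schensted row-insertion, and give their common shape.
P = [1, 2, 5, 7] / [3, 8] / [4] / [6];  Q = [1, 2, 7, 8] / [3, 4] / [5] / [6];  common shape = (4, 2, 1, 1)

Row-insert the values π_1, π_2, … into P one at a time, bumping the leftmost entry strictly greater than the inserted value down to the next row. The recording tableau Q records, in position (i, j), the step at which that cell was added to P.
  Insert 6 (step 1): P = [6];  Q = [1]
  Insert 8 (step 2): P = [6, 8];  Q = [1, 2]
  Insert 1 (step 3): P = [1, 8] / [6];  Q = [1, 2] / [3]
  Insert 4 (step 4): P = [1, 4] / [6, 8];  Q = [1, 2] / [3, 4]
  Insert 3 (step 5): P = [1, 3] / [4, 8] / [6];  Q = [1, 2] / [3, 4] / [5]
  Insert 2 (step 6): P = [1, 2] / [3, 8] / [4] / [6];  Q = [1, 2] / [3, 4] / [5] / [6]
  Insert 5 (step 7): P = [1, 2, 5] / [3, 8] / [4] / [6];  Q = [1, 2, 7] / [3, 4] / [5] / [6]
  Insert 7 (step 8): P = [1, 2, 5, 7] / [3, 8] / [4] / [6];  Q = [1, 2, 7, 8] / [3, 4] / [5] / [6]
Final shape: (4, 2, 1, 1).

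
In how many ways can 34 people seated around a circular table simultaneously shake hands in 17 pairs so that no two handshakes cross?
C_17 = 129644790

These noncrossing handshakes are counted by the Catalan number C_n = (1/(n + 1)) · C(2n, n). For n = 17: C_17 = (1/18) · C(34, 17) = 2333606220/18 = 129644790.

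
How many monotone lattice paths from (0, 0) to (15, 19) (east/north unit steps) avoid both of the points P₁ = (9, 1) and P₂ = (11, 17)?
Number of paths = 1532531810

Inclusion–exclusion. Total paths: C(34, 15) = 1855967520. Through P₁: C(10, 9)·C(24, 6) = 1345960. Through P₂: C(28, 11)·C(6, 4) = 322112700. Since P₁ is strictly southwest of P₂, a monotone path through both must visit P₁ then P₂; paths through both = C(10, 9)·C(18, 2)·C(6, 4) = 22950. Avoid both = 1855967520 − 1345960 − 322112700 + 22950 = 1532531810.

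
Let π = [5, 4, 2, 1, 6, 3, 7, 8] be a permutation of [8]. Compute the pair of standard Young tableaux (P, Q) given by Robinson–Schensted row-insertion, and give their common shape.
P = [1, 3, 7, 8] / [2, 6] / [4] / [5];  Q = [1, 5, 7, 8] / [2, 6] / [3] / [4];  common shape = (4, 2, 1, 1)

Row-insert the values π_1, π_2, … into P one at a time, bumping the leftmost entry strictly greater than the inserted value down to the next row. The recording tableau Q records, in position (i, j), the step at which that cell was added to P.
  Insert 5 (step 1): P = [5];  Q = [1]
  Insert 4 (step 2): P = [4] / [5];  Q = [1] / [2]
  Insert 2 (step 3): P = [2] / [4] / [5];  Q = [1] / [2] / [3]
  Insert 1 (step 4): P = [1] / [2] / [4] / [5];  Q = [1] / [2] / [3] / [4]
  Insert 6 (step 5): P = [1, 6] / [2] / [4] / [5];  Q = [1, 5] / [2] / [3] / [4]
  Insert 3 (step 6): P = [1, 3] / [2, 6] / [4] / [5];  Q = [1, 5] / [2, 6] / [3] / [4]
  Insert 7 (step 7): P = [1, 3, 7] / [2, 6] / [4] / [5];  Q = [1, 5, 7] / [2, 6] / [3] / [4]
  Insert 8 (step 8): P = [1, 3, 7, 8] / [2, 6] / [4] / [5];  Q = [1, 5, 7, 8] / [2, 6] / [3] / [4]
Final shape: (4, 2, 1, 1).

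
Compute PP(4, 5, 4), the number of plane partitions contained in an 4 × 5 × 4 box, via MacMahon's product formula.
PP(4, 5, 4) = 1646568

Evaluate the triple product over i = 1..4, j = 1..5, k = 1..4. The factors are (2/1) · (3/2) · (4/3) · (5/4) · (3/2) · (4/3) · (5/4) · (6/5) · … (80 factors total). The numerators and denominators telescope so the product is an integer; carrying out the multiplication exactly gives PP(4, 5, 4) = 1646568.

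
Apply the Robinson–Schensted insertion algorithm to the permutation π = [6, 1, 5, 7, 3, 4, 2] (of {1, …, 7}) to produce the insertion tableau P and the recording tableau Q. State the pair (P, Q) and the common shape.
P = [1, 2, 4] / [3, 7] / [5] / [6];  Q = [1, 3, 4] / [2, 6] / [5] / [7];  common shape = (3, 2, 1, 1)

Row-insert the values π_1, π_2, … into P one at a time, bumping the leftmost entry strictly greater than the inserted value down to the next row. The recording tableau Q records, in position (i, j), the step at which that cell was added to P.
  Insert 6 (step 1): P = [6];  Q = [1]
  Insert 1 (step 2): P = [1] / [6];  Q = [1] / [2]
  Insert 5 (step 3): P = [1, 5] / [6];  Q = [1, 3] / [2]
  Insert 7 (step 4): P = [1, 5, 7] / [6];  Q = [1, 3, 4] / [2]
  Insert 3 (step 5): P = [1, 3, 7] / [5] / [6];  Q = [1, 3, 4] / [2] / [5]
  Insert 4 (step 6): P = [1, 3, 4] / [5, 7] / [6];  Q = [1, 3, 4] / [2, 6] / [5]
  Insert 2 (step 7): P = [1, 2, 4] / [3, 7] / [5] / [6];  Q = [1, 3, 4] / [2, 6] / [5] / [7]
Final shape: (3, 2, 1, 1).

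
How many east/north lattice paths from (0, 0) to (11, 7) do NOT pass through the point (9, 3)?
Number of paths = 28524

Total paths from (0, 0) to (11, 7): C(18, 11) = 31824. Paths through (9, 3): (paths (0, 0) → (9, 3)) × (paths (9, 3) → (11, 7)) = C(12, 9) · C(6, 2) = 220 · 15 = 3300. Avoidance count = 31824 − 3300 = 28524.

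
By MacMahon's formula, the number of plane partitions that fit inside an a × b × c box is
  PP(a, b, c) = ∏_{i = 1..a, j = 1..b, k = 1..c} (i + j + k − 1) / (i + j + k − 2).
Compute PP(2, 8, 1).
PP(2, 8, 1) = 45

Evaluate the triple product over i = 1..2, j = 1..8, k = 1..1. The factors are (2/1) · (3/2) · (4/3) · (5/4) · (6/5) · (7/6) · (8/7) · (9/8) · … (16 factors total). The numerators and denominators telescope so the product is an integer; carrying out the multiplication exactly gives PP(2, 8, 1) = 45.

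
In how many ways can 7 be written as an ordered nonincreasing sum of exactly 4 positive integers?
p(7, 4 parts) = 3

Partitions of n into exactly k parts ↔ partitions of n − k into at most k parts (subtract 1 from each part). For n = 7, k = 4, the partitions are: 4+1+1+1, 3+2+1+1, 2+2+2+1. Count = 3.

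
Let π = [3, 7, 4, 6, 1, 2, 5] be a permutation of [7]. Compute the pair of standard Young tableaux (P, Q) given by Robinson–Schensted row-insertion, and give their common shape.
P = [1, 2, 5] / [3, 4, 6] / [7];  Q = [1, 2, 4] / [3, 6, 7] / [5];  common shape = (3, 3, 1)

Row-insert the values π_1, π_2, … into P one at a time, bumping the leftmost entry strictly greater than the inserted value down to the next row. The recording tableau Q records, in position (i, j), the step at which that cell was added to P.
  Insert 3 (step 1): P = [3];  Q = [1]
  Insert 7 (step 2): P = [3, 7];  Q = [1, 2]
  Insert 4 (step 3): P = [3, 4] / [7];  Q = [1, 2] / [3]
  Insert 6 (step 4): P = [3, 4, 6] / [7];  Q = [1, 2, 4] / [3]
  Insert 1 (step 5): P = [1, 4, 6] / [3] / [7];  Q = [1, 2, 4] / [3] / [5]
  Insert 2 (step 6): P = [1, 2, 6] / [3, 4] / [7];  Q = [1, 2, 4] / [3, 6] / [5]
  Insert 5 (step 7): P = [1, 2, 5] / [3, 4, 6] / [7];  Q = [1, 2, 4] / [3, 6, 7] / [5]
Final shape: (3, 3, 1).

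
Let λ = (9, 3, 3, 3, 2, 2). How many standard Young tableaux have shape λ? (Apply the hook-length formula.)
# SYT of shape (9, 3, 3, 3, 2, 2) = 472747968

Hook-length formula: f^λ = n! / Π hook(c), product over all cells c of the Young diagram. For λ = (9, 3, 3, 3, 2, 2), n = 22 boxes. Hook lengths by row (left-to-right, top-to-bottom): [14, 13, 10, 6, 5, 4, 3, 2, 1]; [7, 6, 3]; [6, 5, 2]; [5, 4, 1]; [3, 2]; [2, 1]. Product of hooks = 2377589760000. So f^λ = 22! / 2377589760000 = 1124000727777607680000 / 2377589760000 = 472747968.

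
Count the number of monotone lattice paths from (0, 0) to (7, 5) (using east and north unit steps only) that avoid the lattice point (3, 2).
Number of paths = 442

Total paths from (0, 0) to (7, 5): C(12, 7) = 792. Paths through (3, 2): (paths (0, 0) → (3, 2)) × (paths (3, 2) → (7, 5)) = C(5, 3) · C(7, 4) = 10 · 35 = 350. Avoidance count = 792 − 350 = 442.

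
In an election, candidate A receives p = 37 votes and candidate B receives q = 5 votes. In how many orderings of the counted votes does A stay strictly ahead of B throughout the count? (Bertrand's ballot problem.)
Strict-lead orderings = 648128

Total orderings of the 42 votes with 37 for A: C(42, 37) = 850668. By the Bertrand ballot formula (Cycle Lemma / reflection principle), the number of orderings in which A is strictly ahead of B throughout is (p − q)/(p + q) · C(p + q, p) = (37 − 5)/(37 + 5) · 850668 = 648128.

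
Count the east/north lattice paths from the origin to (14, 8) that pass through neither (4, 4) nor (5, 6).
Number of paths = 235840

Inclusion–exclusion. Total paths: C(22, 14) = 319770. Through P₁: C(8, 4)·C(14, 10) = 70070. Through P₂: C(11, 5)·C(11, 9) = 25410. Since P₁ is strictly southwest of P₂, a monotone path through both must visit P₁ then P₂; paths through both = C(8, 4)·C(3, 1)·C(11, 9) = 11550. Avoid both = 319770 − 70070 − 25410 + 11550 = 235840.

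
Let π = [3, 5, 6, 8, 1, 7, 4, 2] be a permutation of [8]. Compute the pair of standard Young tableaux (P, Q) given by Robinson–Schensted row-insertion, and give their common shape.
P = [1, 2, 6, 7] / [3, 4] / [5] / [8];  Q = [1, 2, 3, 4] / [5, 6] / [7] / [8];  common shape = (4, 2, 1, 1)

Row-insert the values π_1, π_2, … into P one at a time, bumping the leftmost entry strictly greater than the inserted value down to the next row. The recording tableau Q records, in position (i, j), the step at which that cell was added to P.
  Insert 3 (step 1): P = [3];  Q = [1]
  Insert 5 (step 2): P = [3, 5];  Q = [1, 2]
  Insert 6 (step 3): P = [3, 5, 6];  Q = [1, 2, 3]
  Insert 8 (step 4): P = [3, 5, 6, 8];  Q = [1, 2, 3, 4]
  Insert 1 (step 5): P = [1, 5, 6, 8] / [3];  Q = [1, 2, 3, 4] / [5]
  Insert 7 (step 6): P = [1, 5, 6, 7] / [3, 8];  Q = [1, 2, 3, 4] / [5, 6]
  Insert 4 (step 7): P = [1, 4, 6, 7] / [3, 5] / [8];  Q = [1, 2, 3, 4] / [5, 6] / [7]
  Insert 2 (step 8): P = [1, 2, 6, 7] / [3, 4] / [5] / [8];  Q = [1, 2, 3, 4] / [5, 6] / [7] / [8]
Final shape: (4, 2, 1, 1).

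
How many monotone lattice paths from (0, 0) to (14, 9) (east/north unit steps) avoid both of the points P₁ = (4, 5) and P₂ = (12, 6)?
Number of paths = 516764

Inclusion–exclusion. Total paths: C(23, 14) = 817190. Through P₁: C(9, 4)·C(14, 10) = 126126. Through P₂: C(18, 12)·C(5, 2) = 185640. Since P₁ is strictly southwest of P₂, a monotone path through both must visit P₁ then P₂; paths through both = C(9, 4)·C(9, 8)·C(5, 2) = 11340. Avoid both = 817190 − 126126 − 185640 + 11340 = 516764.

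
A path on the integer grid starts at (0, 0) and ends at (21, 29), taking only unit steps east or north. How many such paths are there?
Number of paths = 67327446062800

A monotone lattice path from (0, 0) to (21, 29) consists of 21 east steps and 29 north steps in some order, so it is determined by which 21 of the 50 steps are east. The count is C(50, 21) = 67327446062800.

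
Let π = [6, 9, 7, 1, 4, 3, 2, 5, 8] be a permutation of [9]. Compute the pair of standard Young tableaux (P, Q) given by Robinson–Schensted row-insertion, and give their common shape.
P = [1, 2, 5, 8] / [3, 7] / [4] / [6] / [9];  Q = [1, 2, 8, 9] / [3, 5] / [4] / [6] / [7];  common shape = (4, 2, 1, 1, 1)

Row-insert the values π_1, π_2, … into P one at a time, bumping the leftmost entry strictly greater than the inserted value down to the next row. The recording tableau Q records, in position (i, j), the step at which that cell was added to P.
  Insert 6 (step 1): P = [6];  Q = [1]
  Insert 9 (step 2): P = [6, 9];  Q = [1, 2]
  Insert 7 (step 3): P = [6, 7] / [9];  Q = [1, 2] / [3]
  Insert 1 (step 4): P = [1, 7] / [6] / [9];  Q = [1, 2] / [3] / [4]
  Insert 4 (step 5): P = [1, 4] / [6, 7] / [9];  Q = [1, 2] / [3, 5] / [4]
  Insert 3 (step 6): P = [1, 3] / [4, 7] / [6] / [9];  Q = [1, 2] / [3, 5] / [4] / [6]
  Insert 2 (step 7): P = [1, 2] / [3, 7] / [4] / [6] / [9];  Q = [1, 2] / [3, 5] / [4] / [6] / [7]
  Insert 5 (step 8): P = [1, 2, 5] / [3, 7] / [4] / [6] / [9];  Q = [1, 2, 8] / [3, 5] / [4] / [6] / [7]
  Insert 8 (step 9): P = [1, 2, 5, 8] / [3, 7] / [4] / [6] / [9];  Q = [1, 2, 8, 9] / [3, 5] / [4] / [6] / [7]
Final shape: (4, 2, 1, 1, 1).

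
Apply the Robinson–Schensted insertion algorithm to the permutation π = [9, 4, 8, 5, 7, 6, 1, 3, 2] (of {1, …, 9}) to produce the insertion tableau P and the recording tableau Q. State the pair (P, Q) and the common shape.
P = [1, 2, 6] / [3, 5] / [4] / [7] / [8] / [9];  Q = [1, 3, 5] / [2, 8] / [4] / [6] / [7] / [9];  common shape = (3, 2, 1, 1, 1, 1)

Row-insert the values π_1, π_2, … into P one at a time, bumping the leftmost entry strictly greater than the inserted value down to the next row. The recording tableau Q records, in position (i, j), the step at which that cell was added to P.
  Insert 9 (step 1): P = [9];  Q = [1]
  Insert 4 (step 2): P = [4] / [9];  Q = [1] / [2]
  Insert 8 (step 3): P = [4, 8] / [9];  Q = [1, 3] / [2]
  Insert 5 (step 4): P = [4, 5] / [8] / [9];  Q = [1, 3] / [2] / [4]
  Insert 7 (step 5): P = [4, 5, 7] / [8] / [9];  Q = [1, 3, 5] / [2] / [4]
  Insert 6 (step 6): P = [4, 5, 6] / [7] / [8] / [9];  Q = [1, 3, 5] / [2] / [4] / [6]
  Insert 1 (step 7): P = [1, 5, 6] / [4] / [7] / [8] / [9];  Q = [1, 3, 5] / [2] / [4] / [6] / [7]
  Insert 3 (step 8): P = [1, 3, 6] / [4, 5] / [7] / [8] / [9];  Q = [1, 3, 5] / [2, 8] / [4] / [6] / [7]
  Insert 2 (step 9): P = [1, 2, 6] / [3, 5] / [4] / [7] / [8] / [9];  Q = [1, 3, 5] / [2, 8] / [4] / [6] / [7] / [9]
Final shape: (3, 2, 1, 1, 1, 1).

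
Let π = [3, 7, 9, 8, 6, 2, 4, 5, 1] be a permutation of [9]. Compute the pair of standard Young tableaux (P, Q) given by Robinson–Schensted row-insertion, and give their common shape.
P = [1, 4, 5] / [2, 6, 8] / [3] / [7] / [9];  Q = [1, 2, 3] / [4, 7, 8] / [5] / [6] / [9];  common shape = (3, 3, 1, 1, 1)

Row-insert the values π_1, π_2, … into P one at a time, bumping the leftmost entry strictly greater than the inserted value down to the next row. The recording tableau Q records, in position (i, j), the step at which that cell was added to P.
  Insert 3 (step 1): P = [3];  Q = [1]
  Insert 7 (step 2): P = [3, 7];  Q = [1, 2]
  Insert 9 (step 3): P = [3, 7, 9];  Q = [1, 2, 3]
  Insert 8 (step 4): P = [3, 7, 8] / [9];  Q = [1, 2, 3] / [4]
  Insert 6 (step 5): P = [3, 6, 8] / [7] / [9];  Q = [1, 2, 3] / [4] / [5]
  Insert 2 (step 6): P = [2, 6, 8] / [3] / [7] / [9];  Q = [1, 2, 3] / [4] / [5] / [6]
  Insert 4 (step 7): P = [2, 4, 8] / [3, 6] / [7] / [9];  Q = [1, 2, 3] / [4, 7] / [5] / [6]
  Insert 5 (step 8): P = [2, 4, 5] / [3, 6, 8] / [7] / [9];  Q = [1, 2, 3] / [4, 7, 8] / [5] / [6]
  Insert 1 (step 9): P = [1, 4, 5] / [2, 6, 8] / [3] / [7] / [9];  Q = [1, 2, 3] / [4, 7, 8] / [5] / [6] / [9]
Final shape: (3, 3, 1, 1, 1).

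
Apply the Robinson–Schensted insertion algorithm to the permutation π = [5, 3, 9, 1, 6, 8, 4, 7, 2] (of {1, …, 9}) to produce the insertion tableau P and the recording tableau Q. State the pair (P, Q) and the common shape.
P = [1, 2, 7] / [3, 4, 8] / [5, 6] / [9];  Q = [1, 3, 6] / [2, 5, 8] / [4, 7] / [9];  common shape = (3, 3, 2, 1)

Row-insert the values π_1, π_2, … into P one at a time, bumping the leftmost entry strictly greater than the inserted value down to the next row. The recording tableau Q records, in position (i, j), the step at which that cell was added to P.
  Insert 5 (step 1): P = [5];  Q = [1]
  Insert 3 (step 2): P = [3] / [5];  Q = [1] / [2]
  Insert 9 (step 3): P = [3, 9] / [5];  Q = [1, 3] / [2]
  Insert 1 (step 4): P = [1, 9] / [3] / [5];  Q = [1, 3] / [2] / [4]
  Insert 6 (step 5): P = [1, 6] / [3, 9] / [5];  Q = [1, 3] / [2, 5] / [4]
  Insert 8 (step 6): P = [1, 6, 8] / [3, 9] / [5];  Q = [1, 3, 6] / [2, 5] / [4]
  Insert 4 (step 7): P = [1, 4, 8] / [3, 6] / [5, 9];  Q = [1, 3, 6] / [2, 5] / [4, 7]
  Insert 7 (step 8): P = [1, 4, 7] / [3, 6, 8] / [5, 9];  Q = [1, 3, 6] / [2, 5, 8] / [4, 7]
  Insert 2 (step 9): P = [1, 2, 7] / [3, 4, 8] / [5, 6] / [9];  Q = [1, 3, 6] / [2, 5, 8] / [4, 7] / [9]
Final shape: (3, 3, 2, 1).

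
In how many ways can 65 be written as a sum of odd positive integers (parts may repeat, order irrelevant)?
p_odd(65) = 18200

Enumerate partitions using only odd parts via the recurrence o(n, m) = o(n, m−2) + o(n−m, m) over odd m, starting from the largest odd part ≤ n. This gives p_odd(65) = 18200. (Euler's theorem: equals the count of distinct-part partitions.)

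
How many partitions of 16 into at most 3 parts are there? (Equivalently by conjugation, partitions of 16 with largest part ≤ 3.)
p(16, parts ≤ 3) = 30

Partitions of 16 with all parts ≤ 3: 3+3+3+3+3+1, 3+3+3+3+2+2, 3+3+3+3+2+1+1, 3+3+3+3+1+1+1+1, 3+3+3+2+2+2+1, 3+3+3+2+2+1+1+1, 3+3+3+2+1+1+1+1+1, 3+3+3+1+1+1+1+1+1+1, 3+3+2+2+2+2+2, 3+3+2+2+2+2+1+1, 3+3+2+2+2+1+1+1+1, 3+3+2+2+1+1+1+1+1+1, 3+3+2+1+1+1+1+1+1+1+1, 3+3+1+1+1+1+1+1+1+1+1+1, 3+2+2+2+2+2+2+1, 3+2+2+2+2+2+1+1+1, 3+2+2+2+2+1+1+1+1+1, 3+2+2+2+1+1+1+1+1+1+1, 3+2+2+1+1+1+1+1+1+1+1+1, 3+2+1+1+1+1+1+1+1+1+1+1+1, 3+1+1+1+1+1+1+1+1+1+1+1+1+1, 2+2+2+2+2+2+2+2, 2+2+2+2+2+2+2+1+1, 2+2+2+2+2+2+1+1+1+1, 2+2+2+2+2+1+1+1+1+1+1, 2+2+2+2+1+1+1+1+1+1+1+1, 2+2+2+1+1+1+1+1+1+1+1+1+1, 2+2+1+1+1+1+1+1+1+1+1+1+1+1, 2+1+1+1+1+1+1+1+1+1+1+1+1+1+1, 1+1+1+1+1+1+1+1+1+1+1+1+1+1+1+1. Count = 30.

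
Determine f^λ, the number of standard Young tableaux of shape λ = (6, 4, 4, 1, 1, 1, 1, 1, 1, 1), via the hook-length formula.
# SYT of shape (6, 4, 4, 1, 1, 1, 1, 1, 1, 1) = 84651840

Hook-length formula: f^λ = n! / Π hook(c), product over all cells c of the Young diagram. For λ = (6, 4, 4, 1, 1, 1, 1, 1, 1, 1), n = 21 boxes. Hook lengths by row (left-to-right, top-to-bottom): [15, 7, 6, 5, 2, 1]; [12, 4, 3, 2]; [11, 3, 2, 1]; [7]; [6]; [5]; [4]; [3]; [2]; [1]. Product of hooks = 603542016000. So f^λ = 21! / 603542016000 = 51090942171709440000 / 603542016000 = 84651840.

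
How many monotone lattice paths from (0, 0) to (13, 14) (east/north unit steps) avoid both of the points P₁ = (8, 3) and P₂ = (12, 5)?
Number of paths = 19300450

Inclusion–exclusion. Total paths: C(27, 13) = 20058300. Through P₁: C(11, 8)·C(16, 5) = 720720. Through P₂: C(17, 12)·C(10, 1) = 61880. Since P₁ is strictly southwest of P₂, a monotone path through both must visit P₁ then P₂; paths through both = C(11, 8)·C(6, 4)·C(10, 1) = 24750. Avoid both = 20058300 − 720720 − 61880 + 24750 = 19300450.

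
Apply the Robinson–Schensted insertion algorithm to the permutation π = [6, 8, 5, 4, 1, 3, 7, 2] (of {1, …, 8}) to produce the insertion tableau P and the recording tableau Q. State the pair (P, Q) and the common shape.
P = [1, 2, 7] / [3, 8] / [4] / [5] / [6];  Q = [1, 2, 7] / [3, 6] / [4] / [5] / [8];  common shape = (3, 2, 1, 1, 1)

Row-insert the values π_1, π_2, … into P one at a time, bumping the leftmost entry strictly greater than the inserted value down to the next row. The recording tableau Q records, in position (i, j), the step at which that cell was added to P.
  Insert 6 (step 1): P = [6];  Q = [1]
  Insert 8 (step 2): P = [6, 8];  Q = [1, 2]
  Insert 5 (step 3): P = [5, 8] / [6];  Q = [1, 2] / [3]
  Insert 4 (step 4): P = [4, 8] / [5] / [6];  Q = [1, 2] / [3] / [4]
  Insert 1 (step 5): P = [1, 8] / [4] / [5] / [6];  Q = [1, 2] / [3] / [4] / [5]
  Insert 3 (step 6): P = [1, 3] / [4, 8] / [5] / [6];  Q = [1, 2] / [3, 6] / [4] / [5]
  Insert 7 (step 7): P = [1, 3, 7] / [4, 8] / [5] / [6];  Q = [1, 2, 7] / [3, 6] / [4] / [5]
  Insert 2 (step 8): P = [1, 2, 7] / [3, 8] / [4] / [5] / [6];  Q = [1, 2, 7] / [3, 6] / [4] / [5] / [8]
Final shape: (3, 2, 1, 1, 1).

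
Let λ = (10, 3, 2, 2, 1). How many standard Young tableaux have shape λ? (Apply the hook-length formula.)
# SYT of shape (10, 3, 2, 2, 1) = 1458600

Hook-length formula: f^λ = n! / Π hook(c), product over all cells c of the Young diagram. For λ = (10, 3, 2, 2, 1), n = 18 boxes. Hook lengths by row (left-to-right, top-to-bottom): [14, 12, 9, 7, 6, 5, 4, 3, 2, 1]; [6, 4, 1]; [4, 2]; [3, 1]; [1]. Product of hooks = 4389396480. So f^λ = 18! / 4389396480 = 6402373705728000 / 4389396480 = 1458600.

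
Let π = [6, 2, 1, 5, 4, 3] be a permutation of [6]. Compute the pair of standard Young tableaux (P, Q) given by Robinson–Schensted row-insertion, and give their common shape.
P = [1, 3] / [2, 4] / [5] / [6];  Q = [1, 4] / [2, 5] / [3] / [6];  common shape = (2, 2, 1, 1)

Row-insert the values π_1, π_2, … into P one at a time, bumping the leftmost entry strictly greater than the inserted value down to the next row. The recording tableau Q records, in position (i, j), the step at which that cell was added to P.
  Insert 6 (step 1): P = [6];  Q = [1]
  Insert 2 (step 2): P = [2] / [6];  Q = [1] / [2]
  Insert 1 (step 3): P = [1] / [2] / [6];  Q = [1] / [2] / [3]
  Insert 5 (step 4): P = [1, 5] / [2] / [6];  Q = [1, 4] / [2] / [3]
  Insert 4 (step 5): P = [1, 4] / [2, 5] / [6];  Q = [1, 4] / [2, 5] / [3]
  Insert 3 (step 6): P = [1, 3] / [2, 4] / [5] / [6];  Q = [1, 4] / [2, 5] / [3] / [6]
Final shape: (2, 2, 1, 1).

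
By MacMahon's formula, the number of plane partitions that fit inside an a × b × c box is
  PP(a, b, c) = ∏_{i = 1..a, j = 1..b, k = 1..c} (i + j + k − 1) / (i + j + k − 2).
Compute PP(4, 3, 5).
PP(4, 3, 5) = 116424

Evaluate the triple product over i = 1..4, j = 1..3, k = 1..5. The factors are (2/1) · (3/2) · (4/3) · (5/4) · (6/5) · (3/2) · (4/3) · (5/4) · … (60 factors total). The numerators and denominators telescope so the product is an integer; carrying out the multiplication exactly gives PP(4, 3, 5) = 116424.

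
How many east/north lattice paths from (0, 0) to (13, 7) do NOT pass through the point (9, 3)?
Number of paths = 62120

Total paths from (0, 0) to (13, 7): C(20, 13) = 77520. Paths through (9, 3): (paths (0, 0) → (9, 3)) × (paths (9, 3) → (13, 7)) = C(12, 9) · C(8, 4) = 220 · 70 = 15400. Avoidance count = 77520 − 15400 = 62120.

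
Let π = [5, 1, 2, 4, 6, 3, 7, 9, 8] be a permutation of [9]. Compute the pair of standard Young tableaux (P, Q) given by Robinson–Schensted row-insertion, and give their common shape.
P = [1, 2, 3, 6, 7, 8] / [4, 9] / [5];  Q = [1, 3, 4, 5, 7, 8] / [2, 9] / [6];  common shape = (6, 2, 1)

Row-insert the values π_1, π_2, … into P one at a time, bumping the leftmost entry strictly greater than the inserted value down to the next row. The recording tableau Q records, in position (i, j), the step at which that cell was added to P.
  Insert 5 (step 1): P = [5];  Q = [1]
  Insert 1 (step 2): P = [1] / [5];  Q = [1] / [2]
  Insert 2 (step 3): P = [1, 2] / [5];  Q = [1, 3] / [2]
  Insert 4 (step 4): P = [1, 2, 4] / [5];  Q = [1, 3, 4] / [2]
  Insert 6 (step 5): P = [1, 2, 4, 6] / [5];  Q = [1, 3, 4, 5] / [2]
  Insert 3 (step 6): P = [1, 2, 3, 6] / [4] / [5];  Q = [1, 3, 4, 5] / [2] / [6]
  Insert 7 (step 7): P = [1, 2, 3, 6, 7] / [4] / [5];  Q = [1, 3, 4, 5, 7] / [2] / [6]
  Insert 9 (step 8): P = [1, 2, 3, 6, 7, 9] / [4] / [5];  Q = [1, 3, 4, 5, 7, 8] / [2] / [6]
  Insert 8 (step 9): P = [1, 2, 3, 6, 7, 8] / [4, 9] / [5];  Q = [1, 3, 4, 5, 7, 8] / [2, 9] / [6]
Final shape: (6, 2, 1).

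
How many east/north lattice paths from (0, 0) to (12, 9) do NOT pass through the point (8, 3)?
Number of paths = 259280

Total paths from (0, 0) to (12, 9): C(21, 12) = 293930. Paths through (8, 3): (paths (0, 0) → (8, 3)) × (paths (8, 3) → (12, 9)) = C(11, 8) · C(10, 4) = 165 · 210 = 34650. Avoidance count = 293930 − 34650 = 259280.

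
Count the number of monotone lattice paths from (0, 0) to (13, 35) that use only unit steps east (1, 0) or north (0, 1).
Number of paths = 192928249296

A monotone lattice path from (0, 0) to (13, 35) consists of 13 east steps and 35 north steps in some order, so it is determined by which 13 of the 48 steps are east. The count is C(48, 13) = 192928249296.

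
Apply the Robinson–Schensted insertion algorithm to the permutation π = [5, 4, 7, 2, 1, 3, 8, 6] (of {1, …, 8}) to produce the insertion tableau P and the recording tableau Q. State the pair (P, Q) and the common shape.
P = [1, 3, 6] / [2, 7, 8] / [4] / [5];  Q = [1, 3, 7] / [2, 6, 8] / [4] / [5];  common shape = (3, 3, 1, 1)

Row-insert the values π_1, π_2, … into P one at a time, bumping the leftmost entry strictly greater than the inserted value down to the next row. The recording tableau Q records, in position (i, j), the step at which that cell was added to P.
  Insert 5 (step 1): P = [5];  Q = [1]
  Insert 4 (step 2): P = [4] / [5];  Q = [1] / [2]
  Insert 7 (step 3): P = [4, 7] / [5];  Q = [1, 3] / [2]
  Insert 2 (step 4): P = [2, 7] / [4] / [5];  Q = [1, 3] / [2] / [4]
  Insert 1 (step 5): P = [1, 7] / [2] / [4] / [5];  Q = [1, 3] / [2] / [4] / [5]
  Insert 3 (step 6): P = [1, 3] / [2, 7] / [4] / [5];  Q = [1, 3] / [2, 6] / [4] / [5]
  Insert 8 (step 7): P = [1, 3, 8] / [2, 7] / [4] / [5];  Q = [1, 3, 7] / [2, 6] / [4] / [5]
  Insert 6 (step 8): P = [1, 3, 6] / [2, 7, 8] / [4] / [5];  Q = [1, 3, 7] / [2, 6, 8] / [4] / [5]
Final shape: (3, 3, 1, 1).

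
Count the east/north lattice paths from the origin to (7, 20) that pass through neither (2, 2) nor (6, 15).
Number of paths = 446232

Inclusion–exclusion. Total paths: C(27, 7) = 888030. Through P₁: C(4, 2)·C(23, 5) = 201894. Through P₂: C(21, 6)·C(6, 1) = 325584. Since P₁ is strictly southwest of P₂, a monotone path through both must visit P₁ then P₂; paths through both = C(4, 2)·C(17, 4)·C(6, 1) = 85680. Avoid both = 888030 − 201894 − 325584 + 85680 = 446232.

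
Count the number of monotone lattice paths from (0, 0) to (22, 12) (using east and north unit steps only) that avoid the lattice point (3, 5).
Number of paths = 511517240

Total paths from (0, 0) to (22, 12): C(34, 22) = 548354040. Paths through (3, 5): (paths (0, 0) → (3, 5)) × (paths (3, 5) → (22, 12)) = C(8, 3) · C(26, 19) = 56 · 657800 = 36836800. Avoidance count = 548354040 − 36836800 = 511517240.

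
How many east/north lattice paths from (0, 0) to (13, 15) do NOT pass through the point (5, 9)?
Number of paths = 31430154

Total paths from (0, 0) to (13, 15): C(28, 13) = 37442160. Paths through (5, 9): (paths (0, 0) → (5, 9)) × (paths (5, 9) → (13, 15)) = C(14, 5) · C(14, 8) = 2002 · 3003 = 6012006. Avoidance count = 37442160 − 6012006 = 31430154.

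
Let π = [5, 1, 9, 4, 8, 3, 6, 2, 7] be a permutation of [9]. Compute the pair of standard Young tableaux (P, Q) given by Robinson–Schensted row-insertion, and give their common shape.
P = [1, 2, 6, 7] / [3, 8] / [4, 9] / [5];  Q = [1, 3, 5, 9] / [2, 4] / [6, 7] / [8];  common shape = (4, 2, 2, 1)

Row-insert the values π_1, π_2, … into P one at a time, bumping the leftmost entry strictly greater than the inserted value down to the next row. The recording tableau Q records, in position (i, j), the step at which that cell was added to P.
  Insert 5 (step 1): P = [5];  Q = [1]
  Insert 1 (step 2): P = [1] / [5];  Q = [1] / [2]
  Insert 9 (step 3): P = [1, 9] / [5];  Q = [1, 3] / [2]
  Insert 4 (step 4): P = [1, 4] / [5, 9];  Q = [1, 3] / [2, 4]
  Insert 8 (step 5): P = [1, 4, 8] / [5, 9];  Q = [1, 3, 5] / [2, 4]
  Insert 3 (step 6): P = [1, 3, 8] / [4, 9] / [5];  Q = [1, 3, 5] / [2, 4] / [6]
  Insert 6 (step 7): P = [1, 3, 6] / [4, 8] / [5, 9];  Q = [1, 3, 5] / [2, 4] / [6, 7]
  Insert 2 (step 8): P = [1, 2, 6] / [3, 8] / [4, 9] / [5];  Q = [1, 3, 5] / [2, 4] / [6, 7] / [8]
  Insert 7 (step 9): P = [1, 2, 6, 7] / [3, 8] / [4, 9] / [5];  Q = [1, 3, 5, 9] / [2, 4] / [6, 7] / [8]
Final shape: (4, 2, 2, 1).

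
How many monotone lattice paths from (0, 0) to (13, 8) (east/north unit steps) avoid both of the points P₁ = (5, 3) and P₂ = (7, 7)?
Number of paths = 113274

Inclusion–exclusion. Total paths: C(21, 13) = 203490. Through P₁: C(8, 5)·C(13, 8) = 72072. Through P₂: C(14, 7)·C(7, 6) = 24024. Since P₁ is strictly southwest of P₂, a monotone path through both must visit P₁ then P₂; paths through both = C(8, 5)·C(6, 2)·C(7, 6) = 5880. Avoid both = 203490 − 72072 − 24024 + 5880 = 113274.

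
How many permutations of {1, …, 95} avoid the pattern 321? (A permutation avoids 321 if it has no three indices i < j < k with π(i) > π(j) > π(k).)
C_95 = 944973797977428207852605870454939596837230758234904050

These 321-avoiding permutations are counted by the Catalan number C_n = (1/(n + 1)) · C(2n, n). For n = 95: C_95 = (1/96) · C(190, 95) = 90717484605833107953850163563674201296374152790550788800/96 = 944973797977428207852605870454939596837230758234904050.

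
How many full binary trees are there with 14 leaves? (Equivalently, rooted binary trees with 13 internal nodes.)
C_13 = 742900

These full binary trees are counted by the Catalan number C_n = (1/(n + 1)) · C(2n, n). For n = 13: C_13 = (1/14) · C(26, 13) = 10400600/14 = 742900.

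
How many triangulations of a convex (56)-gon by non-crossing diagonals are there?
C_54 = 451959718027953471447609509424

These polygon triangulations are counted by the Catalan number C_n = (1/(n + 1)) · C(2n, n). For n = 54: C_54 = (1/55) · C(108, 54) = 24857784491537440929618523018320/55 = 451959718027953471447609509424.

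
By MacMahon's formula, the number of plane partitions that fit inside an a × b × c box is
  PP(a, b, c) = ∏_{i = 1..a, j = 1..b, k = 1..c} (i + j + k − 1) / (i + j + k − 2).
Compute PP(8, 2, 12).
PP(8, 2, 12) = 2848181700

Evaluate the triple product over i = 1..8, j = 1..2, k = 1..12. The factors are (2/1) · (3/2) · (4/3) · (5/4) · (6/5) · (7/6) · (8/7) · (9/8) · … (192 factors total). The numerators and denominators telescope so the product is an integer; carrying out the multiplication exactly gives PP(8, 2, 12) = 2848181700.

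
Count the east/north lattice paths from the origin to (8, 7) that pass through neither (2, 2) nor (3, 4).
Number of paths = 2711

Inclusion–exclusion. Total paths: C(15, 8) = 6435. Through P₁: C(4, 2)·C(11, 6) = 2772. Through P₂: C(7, 3)·C(8, 5) = 1960. Since P₁ is strictly southwest of P₂, a monotone path through both must visit P₁ then P₂; paths through both = C(4, 2)·C(3, 1)·C(8, 5) = 1008. Avoid both = 6435 − 2772 − 1960 + 1008 = 2711.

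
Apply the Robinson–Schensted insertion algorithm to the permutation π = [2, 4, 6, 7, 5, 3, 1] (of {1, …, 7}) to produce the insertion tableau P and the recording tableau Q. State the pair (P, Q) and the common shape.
P = [1, 3, 5, 7] / [2] / [4] / [6];  Q = [1, 2, 3, 4] / [5] / [6] / [7];  common shape = (4, 1, 1, 1)

Row-insert the values π_1, π_2, … into P one at a time, bumping the leftmost entry strictly greater than the inserted value down to the next row. The recording tableau Q records, in position (i, j), the step at which that cell was added to P.
  Insert 2 (step 1): P = [2];  Q = [1]
  Insert 4 (step 2): P = [2, 4];  Q = [1, 2]
  Insert 6 (step 3): P = [2, 4, 6];  Q = [1, 2, 3]
  Insert 7 (step 4): P = [2, 4, 6, 7];  Q = [1, 2, 3, 4]
  Insert 5 (step 5): P = [2, 4, 5, 7] / [6];  Q = [1, 2, 3, 4] / [5]
  Insert 3 (step 6): P = [2, 3, 5, 7] / [4] / [6];  Q = [1, 2, 3, 4] / [5] / [6]
  Insert 1 (step 7): P = [1, 3, 5, 7] / [2] / [4] / [6];  Q = [1, 2, 3, 4] / [5] / [6] / [7]
Final shape: (4, 1, 1, 1).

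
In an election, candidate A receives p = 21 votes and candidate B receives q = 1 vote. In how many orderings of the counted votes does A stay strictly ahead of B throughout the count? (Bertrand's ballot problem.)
Strict-lead orderings = 20

Total orderings of the 22 votes with 21 for A: C(22, 21) = 22. By the Bertrand ballot formula (Cycle Lemma / reflection principle), the number of orderings in which A is strictly ahead of B throughout is (p − q)/(p + q) · C(p + q, p) = (21 − 1)/(21 + 1) · 22 = 20.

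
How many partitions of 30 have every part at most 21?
p(30, parts ≤ 21) = 5537

Use the recurrence p(n, m) = p(n, m−1) + p(n−m, m): either the largest part is < m (count p(n, m−1)) or the largest part is exactly m (remove one copy of m, count p(n−m, m)). With p(0, ·) = 1 this gives p(30, parts ≤ 21) = 5537. (By conjugating Young diagrams, this also counts partitions of 30 into at most 21 parts.)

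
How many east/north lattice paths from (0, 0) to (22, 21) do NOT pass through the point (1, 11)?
Number of paths = 1051517255880

Total paths from (0, 0) to (22, 21): C(43, 22) = 1052049481860. Paths through (1, 11): (paths (0, 0) → (1, 11)) × (paths (1, 11) → (22, 21)) = C(12, 1) · C(31, 21) = 12 · 44352165 = 532225980. Avoidance count = 1052049481860 − 532225980 = 1051517255880.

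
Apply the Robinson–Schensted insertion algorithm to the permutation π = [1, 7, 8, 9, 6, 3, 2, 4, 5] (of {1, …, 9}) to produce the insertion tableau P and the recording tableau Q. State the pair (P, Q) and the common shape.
P = [1, 2, 4, 5] / [3, 8, 9] / [6] / [7];  Q = [1, 2, 3, 4] / [5, 8, 9] / [6] / [7];  common shape = (4, 3, 1, 1)

Row-insert the values π_1, π_2, … into P one at a time, bumping the leftmost entry strictly greater than the inserted value down to the next row. The recording tableau Q records, in position (i, j), the step at which that cell was added to P.
  Insert 1 (step 1): P = [1];  Q = [1]
  Insert 7 (step 2): P = [1, 7];  Q = [1, 2]
  Insert 8 (step 3): P = [1, 7, 8];  Q = [1, 2, 3]
  Insert 9 (step 4): P = [1, 7, 8, 9];  Q = [1, 2, 3, 4]
  Insert 6 (step 5): P = [1, 6, 8, 9] / [7];  Q = [1, 2, 3, 4] / [5]
  Insert 3 (step 6): P = [1, 3, 8, 9] / [6] / [7];  Q = [1, 2, 3, 4] / [5] / [6]
  Insert 2 (step 7): P = [1, 2, 8, 9] / [3] / [6] / [7];  Q = [1, 2, 3, 4] / [5] / [6] / [7]
  Insert 4 (step 8): P = [1, 2, 4, 9] / [3, 8] / [6] / [7];  Q = [1, 2, 3, 4] / [5, 8] / [6] / [7]
  Insert 5 (step 9): P = [1, 2, 4, 5] / [3, 8, 9] / [6] / [7];  Q = [1, 2, 3, 4] / [5, 8, 9] / [6] / [7]
Final shape: (4, 3, 1, 1).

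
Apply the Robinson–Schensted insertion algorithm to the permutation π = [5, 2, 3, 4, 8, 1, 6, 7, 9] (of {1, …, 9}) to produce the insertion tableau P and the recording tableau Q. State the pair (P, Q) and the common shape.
P = [1, 3, 4, 6, 7, 9] / [2, 8] / [5];  Q = [1, 3, 4, 5, 8, 9] / [2, 7] / [6];  common shape = (6, 2, 1)

Row-insert the values π_1, π_2, … into P one at a time, bumping the leftmost entry strictly greater than the inserted value down to the next row. The recording tableau Q records, in position (i, j), the step at which that cell was added to P.
  Insert 5 (step 1): P = [5];  Q = [1]
  Insert 2 (step 2): P = [2] / [5];  Q = [1] / [2]
  Insert 3 (step 3): P = [2, 3] / [5];  Q = [1, 3] / [2]
  Insert 4 (step 4): P = [2, 3, 4] / [5];  Q = [1, 3, 4] / [2]
  Insert 8 (step 5): P = [2, 3, 4, 8] / [5];  Q = [1, 3, 4, 5] / [2]
  Insert 1 (step 6): P = [1, 3, 4, 8] / [2] / [5];  Q = [1, 3, 4, 5] / [2] / [6]
  Insert 6 (step 7): P = [1, 3, 4, 6] / [2, 8] / [5];  Q = [1, 3, 4, 5] / [2, 7] / [6]
  Insert 7 (step 8): P = [1, 3, 4, 6, 7] / [2, 8] / [5];  Q = [1, 3, 4, 5, 8] / [2, 7] / [6]
  Insert 9 (step 9): P = [1, 3, 4, 6, 7, 9] / [2, 8] / [5];  Q = [1, 3, 4, 5, 8, 9] / [2, 7] / [6]
Final shape: (6, 2, 1).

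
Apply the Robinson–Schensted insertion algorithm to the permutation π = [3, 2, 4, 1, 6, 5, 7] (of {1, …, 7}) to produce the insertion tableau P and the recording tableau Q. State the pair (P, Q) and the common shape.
P = [1, 4, 5, 7] / [2, 6] / [3];  Q = [1, 3, 5, 7] / [2, 6] / [4];  common shape = (4, 2, 1)

Row-insert the values π_1, π_2, … into P one at a time, bumping the leftmost entry strictly greater than the inserted value down to the next row. The recording tableau Q records, in position (i, j), the step at which that cell was added to P.
  Insert 3 (step 1): P = [3];  Q = [1]
  Insert 2 (step 2): P = [2] / [3];  Q = [1] / [2]
  Insert 4 (step 3): P = [2, 4] / [3];  Q = [1, 3] / [2]
  Insert 1 (step 4): P = [1, 4] / [2] / [3];  Q = [1, 3] / [2] / [4]
  Insert 6 (step 5): P = [1, 4, 6] / [2] / [3];  Q = [1, 3, 5] / [2] / [4]
  Insert 5 (step 6): P = [1, 4, 5] / [2, 6] / [3];  Q = [1, 3, 5] / [2, 6] / [4]
  Insert 7 (step 7): P = [1, 4, 5, 7] / [2, 6] / [3];  Q = [1, 3, 5, 7] / [2, 6] / [4]
Final shape: (4, 2, 1).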